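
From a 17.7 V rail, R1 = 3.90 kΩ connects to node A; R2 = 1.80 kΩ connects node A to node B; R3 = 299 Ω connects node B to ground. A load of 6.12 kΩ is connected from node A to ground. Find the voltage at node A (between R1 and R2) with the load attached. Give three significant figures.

V ≈ 5.06 V

Below node A the series string R2+R3 = 2099 Ω sits in parallel with the 6120 Ω load: 1563 Ω.
V_A = 17.7 × 1563/(3900 + 1563) = 5.06 V.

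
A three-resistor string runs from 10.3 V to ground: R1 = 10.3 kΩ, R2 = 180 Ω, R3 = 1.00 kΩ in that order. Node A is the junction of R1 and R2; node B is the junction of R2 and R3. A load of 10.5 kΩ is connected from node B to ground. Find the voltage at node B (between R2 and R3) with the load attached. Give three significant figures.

At node B, R3 is in parallel with the load: R3‖R_L = 913.0 Ω.
Below node A the resistance is R2 + (R3‖R_L) = 1093 Ω, so V_A = 10.3 × 1093/11390 = 0.9882 V.
Then V_B = V_A × (R3‖R_L)/(R2 + R3‖R_L) = 0.9882 × 913.0/1093 = 0.825 V.

V ≈ 0.825 V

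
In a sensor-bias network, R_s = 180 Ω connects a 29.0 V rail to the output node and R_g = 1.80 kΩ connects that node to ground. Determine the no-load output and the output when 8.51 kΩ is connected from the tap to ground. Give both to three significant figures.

Open-circuit: V = 29.0 × 1800/(180 + 1800) = 26.4 V.
With the load, R_g becomes R_g‖R_L = 1486 Ω, so V = 29.0 × 1486/1666 = 25.9 V.

Unloaded: 26.4 V; loaded: 25.9 V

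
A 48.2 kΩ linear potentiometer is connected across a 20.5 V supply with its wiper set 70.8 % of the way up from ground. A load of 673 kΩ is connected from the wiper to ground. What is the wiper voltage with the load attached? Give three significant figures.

V ≈ 14.3 V

The wiper splits the pot into (1−α)R = 14.07 kΩ above and αR = 34.13 kΩ below.
Lower section ‖ load = 32.48 kΩ.
V_wiper = 20.5 × 32.48/(14.07 + 32.48) = 14.3 V.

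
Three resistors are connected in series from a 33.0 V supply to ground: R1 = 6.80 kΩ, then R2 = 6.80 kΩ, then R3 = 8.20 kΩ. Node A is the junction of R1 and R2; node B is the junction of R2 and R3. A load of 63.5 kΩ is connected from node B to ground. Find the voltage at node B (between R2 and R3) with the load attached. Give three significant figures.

At node B, R3 is in parallel with the load: R3‖R_L = 7.262 kΩ.
Below node A the resistance is R2 + (R3‖R_L) = 14.06 kΩ, so V_A = 33.0 × 14.06/20.86 = 22.24 V.
Then V_B = V_A × (R3‖R_L)/(R2 + R3‖R_L) = 22.24 × 7.262/14.06 = 11.5 V.

V ≈ 11.5 V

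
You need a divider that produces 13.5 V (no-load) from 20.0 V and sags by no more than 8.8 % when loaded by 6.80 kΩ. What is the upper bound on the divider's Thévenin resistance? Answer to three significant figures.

Loading drop = R_th/(R_th + R_L) ≤ 0.0880, so R_th ≤ R_L · ε/(1−ε) = 6.80 kΩ × 0.0880/0.9120 = 656 Ω.

R_th ≤ 656 Ω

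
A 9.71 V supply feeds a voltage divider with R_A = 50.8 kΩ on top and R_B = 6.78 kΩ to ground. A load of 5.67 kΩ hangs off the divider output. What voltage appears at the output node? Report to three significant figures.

V_out ≈ 0.556 V

The load sits in parallel with R_B: R_B‖R_L = (6.78 × 5.67) / (6.78 + 5.67) = 3.088 kΩ.
V_out = 9.71 × 3.088 / (50.8 + 3.088) = 9.71 × 3.088/53.89 = 0.556 V.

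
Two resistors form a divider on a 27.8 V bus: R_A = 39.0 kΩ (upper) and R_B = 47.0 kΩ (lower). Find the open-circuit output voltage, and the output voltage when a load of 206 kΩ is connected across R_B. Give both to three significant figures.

Unloaded: 15.2 V; loaded: 13.8 V

Open-circuit: V = 27.8 × 47.0/(39.0 + 47.0) = 15.2 V.
With the load, R_B becomes R_B‖R_L = 38.27 kΩ, so V = 27.8 × 38.27/77.27 = 13.8 V.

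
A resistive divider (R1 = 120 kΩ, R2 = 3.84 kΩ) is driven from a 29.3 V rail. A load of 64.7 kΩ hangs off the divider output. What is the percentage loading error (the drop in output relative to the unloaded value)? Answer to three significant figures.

The divider's output (Thévenin) resistance is R1‖R2 = 3.721 kΩ.
Fractional drop under load = R_th/(R_th + R_L) = 3.721 / (3.721 + 64.7) = 0.05438.
So the output falls by 5.44 %.

5.44 %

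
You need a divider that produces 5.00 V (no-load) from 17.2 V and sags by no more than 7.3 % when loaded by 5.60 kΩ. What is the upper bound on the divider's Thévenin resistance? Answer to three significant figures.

Loading drop = R_th/(R_th + R_L) ≤ 0.0730, so R_th ≤ R_L · ε/(1−ε) = 5.60 kΩ × 0.0730/0.9270 = 441 Ω.

R_th ≤ 441 Ω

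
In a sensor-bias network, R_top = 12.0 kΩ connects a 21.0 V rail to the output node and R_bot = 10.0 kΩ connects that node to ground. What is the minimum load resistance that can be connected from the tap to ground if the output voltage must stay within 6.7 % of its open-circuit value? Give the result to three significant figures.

Output resistance R_th = R_top‖R_bot = (12.0 × 10.0)/22.00 = 5.455 kΩ.
The fractional drop is R_th/(R_th + R_L); requiring this ≤ 0.0670 gives R_L ≥ R_th(1/0.0670 − 1) = 5.455 × 13.93 = 76.0 kΩ.

R_L(min) ≈ 76.0 kΩ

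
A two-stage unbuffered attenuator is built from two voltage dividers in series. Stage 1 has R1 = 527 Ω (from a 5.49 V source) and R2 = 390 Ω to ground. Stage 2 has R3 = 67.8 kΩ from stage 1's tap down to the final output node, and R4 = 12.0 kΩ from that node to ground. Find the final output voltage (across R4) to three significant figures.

Stage 2 presents R3+R4 = 79800 Ω as a load on stage 1's tap.
Stage 1's lower leg becomes R2‖(R3+R4) = 388.1 Ω, so V_mid = 5.49 × 388.1/915.1 = 2.328 V.
Stage 2 is itself unloaded: V_out = V_mid × R4/(R3+R4) = 2.328 × 12000/79800 = 0.350 V.

V_out ≈ 0.350 V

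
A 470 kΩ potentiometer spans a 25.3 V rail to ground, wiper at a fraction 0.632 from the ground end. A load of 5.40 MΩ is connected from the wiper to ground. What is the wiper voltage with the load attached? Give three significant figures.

The wiper splits the pot into (1−α)R = 173.0 kΩ above and αR = 297.0 kΩ below.
Lower section ‖ load = 281.6 kΩ.
V_wiper = 25.3 × 281.6/(173.0 + 281.6) = 15.7 V.

V ≈ 15.7 V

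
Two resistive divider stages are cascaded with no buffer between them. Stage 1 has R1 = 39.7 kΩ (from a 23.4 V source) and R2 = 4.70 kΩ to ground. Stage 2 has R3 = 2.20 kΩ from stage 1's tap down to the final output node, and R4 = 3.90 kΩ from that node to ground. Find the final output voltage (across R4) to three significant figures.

V_out ≈ 0.938 V

Stage 2 presents R3+R4 = 6.100 kΩ as a load on stage 1's tap.
Stage 1's lower leg becomes R2‖(R3+R4) = 2.655 kΩ, so V_mid = 23.4 × 2.655/42.35 = 1.467 V.
Stage 2 is itself unloaded: V_out = V_mid × R4/(R3+R4) = 1.467 × 3.90/6.100 = 0.938 V.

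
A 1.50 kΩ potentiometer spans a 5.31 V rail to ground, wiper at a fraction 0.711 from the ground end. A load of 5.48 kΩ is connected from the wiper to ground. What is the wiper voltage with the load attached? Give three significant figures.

The wiper splits the pot into (1−α)R = 433.5 Ω above and αR = 1066 Ω below.
Lower section ‖ load = 892.8 Ω.
V_wiper = 5.31 × 892.8/(433.5 + 892.8) = 3.57 V.

V ≈ 3.57 V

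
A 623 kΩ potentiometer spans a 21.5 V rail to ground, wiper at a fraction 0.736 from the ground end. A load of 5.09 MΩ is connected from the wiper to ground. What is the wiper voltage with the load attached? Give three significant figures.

V ≈ 15.5 V

The wiper splits the pot into (1−α)R = 164.5 kΩ above and αR = 458.5 kΩ below.
Lower section ‖ load = 420.6 kΩ.
V_wiper = 21.5 × 420.6/(164.5 + 420.6) = 15.5 V.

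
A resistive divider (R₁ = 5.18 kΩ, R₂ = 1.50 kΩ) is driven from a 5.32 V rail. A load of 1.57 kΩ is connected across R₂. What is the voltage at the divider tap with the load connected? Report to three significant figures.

The load sits in parallel with R₂: R₂‖R_L = (1.50 × 1.57) / (1.50 + 1.57) = 0.7671 kΩ.
V_out = 5.32 × 0.7671 / (5.18 + 0.7671) = 5.32 × 0.7671/5.947 = 0.686 V.

V_out ≈ 0.686 V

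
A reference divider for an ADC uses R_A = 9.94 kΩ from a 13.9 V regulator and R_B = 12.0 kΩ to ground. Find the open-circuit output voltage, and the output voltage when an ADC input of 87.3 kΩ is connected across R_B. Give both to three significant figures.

Unloaded: 7.60 V; loaded: 7.16 V

Open-circuit: V = 13.9 × 12.0/(9.94 + 12.0) = 7.60 V.
With the load, R_B becomes R_B‖R_L = 10.55 kΩ, so V = 13.9 × 10.55/20.49 = 7.16 V.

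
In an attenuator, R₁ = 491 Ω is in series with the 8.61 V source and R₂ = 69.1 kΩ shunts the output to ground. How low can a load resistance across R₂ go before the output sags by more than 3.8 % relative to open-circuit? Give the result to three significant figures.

Output resistance R_th = R₁‖R₂ = (491 × 69100)/69590 = 487.5 Ω.
The fractional drop is R_th/(R_th + R_L); requiring this ≤ 0.0380 gives R_L ≥ R_th(1/0.0380 − 1) = 487.5 × 25.32 = 12.3 kΩ.

R_L(min) ≈ 12.3 kΩ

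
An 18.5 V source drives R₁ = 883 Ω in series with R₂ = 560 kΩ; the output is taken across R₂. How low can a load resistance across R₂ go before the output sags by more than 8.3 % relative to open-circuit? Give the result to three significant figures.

R_L(min) ≈ 9.74 kΩ

Output resistance R_th = R₁‖R₂ = (883 × 560000)/560900 = 881.6 Ω.
The fractional drop is R_th/(R_th + R_L); requiring this ≤ 0.0830 gives R_L ≥ R_th(1/0.0830 − 1) = 881.6 × 11.05 = 9.74 kΩ.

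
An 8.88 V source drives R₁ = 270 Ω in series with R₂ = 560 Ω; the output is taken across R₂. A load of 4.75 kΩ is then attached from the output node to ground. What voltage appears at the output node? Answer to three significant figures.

The load sits in parallel with R₂: R₂‖R_L = (560 × 4750) / (560 + 4750) = 500.9 Ω.
V_out = 8.88 × 500.9 / (270 + 500.9) = 8.88 × 500.9/770.9 = 5.77 V.
(Unloaded it would have been 5.99 V.)

V_out ≈ 5.77 V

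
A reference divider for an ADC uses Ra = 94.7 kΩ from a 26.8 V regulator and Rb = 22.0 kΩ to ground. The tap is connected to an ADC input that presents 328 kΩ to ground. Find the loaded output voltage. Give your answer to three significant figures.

V_out ≈ 4.79 V

The load sits in parallel with Rb: Rb‖R_L = (22.0 × 328) / (22.0 + 328) = 20.62 kΩ.
V_out = 26.8 × 20.62 / (94.7 + 20.62) = 26.8 × 20.62/115.3 = 4.79 V.
(Unloaded it would have been 5.05 V.)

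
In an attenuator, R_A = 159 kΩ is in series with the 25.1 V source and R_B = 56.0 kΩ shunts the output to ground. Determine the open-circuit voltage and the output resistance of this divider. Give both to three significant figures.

V_th = 6.54 V, R_th = 41.4 kΩ

V_th is the open-circuit tap voltage: 25.1 × 56.0/(159 + 56.0) = 6.54 V.
With the supply zeroed, R_A and R_B appear in parallel from the tap: R_th = R_A‖R_B = (159 × 56.0)/215.0 = 41.4 kΩ.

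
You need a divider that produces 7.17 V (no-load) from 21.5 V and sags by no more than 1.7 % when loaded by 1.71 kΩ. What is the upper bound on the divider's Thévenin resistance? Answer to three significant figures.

R_th ≤ 29.6 Ω

Loading drop = R_th/(R_th + R_L) ≤ 0.0170, so R_th ≤ R_L · ε/(1−ε) = 1.71 kΩ × 0.0170/0.9830 = 29.6 Ω.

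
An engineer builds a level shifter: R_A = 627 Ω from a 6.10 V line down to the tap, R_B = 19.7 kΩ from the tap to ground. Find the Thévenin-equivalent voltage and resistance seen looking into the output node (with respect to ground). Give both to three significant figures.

V_th is the open-circuit tap voltage: 6.10 × 19700/(627 + 19700) = 5.91 V.
With the supply zeroed, R_A and R_B appear in parallel from the tap: R_th = R_A‖R_B = (627 × 19700)/20330 = 608 Ω.

V_th = 5.91 V, R_th = 608 Ω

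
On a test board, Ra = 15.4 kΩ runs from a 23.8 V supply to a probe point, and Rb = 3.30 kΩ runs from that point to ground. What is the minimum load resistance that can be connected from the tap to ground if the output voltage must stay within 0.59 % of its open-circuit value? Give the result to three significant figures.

Output resistance R_th = Ra‖Rb = (15.4 × 3.30)/18.70 = 2.718 kΩ.
The fractional drop is R_th/(R_th + R_L); requiring this ≤ 0.00590 gives R_L ≥ R_th(1/0.00590 − 1) = 2.718 × 168.5 = 458 kΩ.

R_L(min) ≈ 458 kΩ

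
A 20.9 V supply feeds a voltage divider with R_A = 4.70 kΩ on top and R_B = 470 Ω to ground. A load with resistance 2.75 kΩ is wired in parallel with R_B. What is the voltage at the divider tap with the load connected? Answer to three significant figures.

The load sits in parallel with R_B: R_B‖R_L = (470 × 2750) / (470 + 2750) = 401.4 Ω.
V_out = 20.9 × 401.4 / (4700 + 401.4) = 20.9 × 401.4/5101 = 1.64 V.

V_out ≈ 1.64 V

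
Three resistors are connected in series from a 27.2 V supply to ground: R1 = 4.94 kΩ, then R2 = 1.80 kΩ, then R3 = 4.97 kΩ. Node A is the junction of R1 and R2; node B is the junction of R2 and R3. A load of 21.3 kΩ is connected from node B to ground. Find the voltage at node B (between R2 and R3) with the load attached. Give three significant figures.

V ≈ 10.2 V

At node B, R3 is in parallel with the load: R3‖R_L = 4.030 kΩ.
Below node A the resistance is R2 + (R3‖R_L) = 5.830 kΩ, so V_A = 27.2 × 5.830/10.77 = 14.72 V.
Then V_B = V_A × (R3‖R_L)/(R2 + R3‖R_L) = 14.72 × 4.030/5.830 = 10.2 V.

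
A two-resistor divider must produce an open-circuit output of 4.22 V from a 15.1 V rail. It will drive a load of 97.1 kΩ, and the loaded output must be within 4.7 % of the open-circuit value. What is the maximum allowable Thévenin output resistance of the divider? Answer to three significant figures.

Loading drop = R_th/(R_th + R_L) ≤ 0.0470, so R_th ≤ R_L · ε/(1−ε) = 97.1 kΩ × 0.0470/0.9530 = 4.79 kΩ.
(Any R1, R2 with R2/(R1+R2) = 0.279 and R1‖R2 ≤ 4.79 kΩ will meet the spec.)

R_th ≤ 4.79 kΩ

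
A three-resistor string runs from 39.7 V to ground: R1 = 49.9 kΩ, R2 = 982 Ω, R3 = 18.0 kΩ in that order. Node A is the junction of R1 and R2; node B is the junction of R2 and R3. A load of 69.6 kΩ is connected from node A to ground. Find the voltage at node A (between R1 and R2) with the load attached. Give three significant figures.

Below node A the series string R2+R3 = 18980 Ω sits in parallel with the 69600 Ω load: 14910 Ω.
V_A = 39.7 × 14910/(49900 + 14910) = 9.14 V.

V ≈ 9.14 V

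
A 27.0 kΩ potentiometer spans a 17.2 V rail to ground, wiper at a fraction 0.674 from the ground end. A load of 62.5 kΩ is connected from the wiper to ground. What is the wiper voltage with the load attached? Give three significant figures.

The wiper splits the pot into (1−α)R = 8.802 kΩ above and αR = 18.20 kΩ below.
Lower section ‖ load = 14.09 kΩ.
V_wiper = 17.2 × 14.09/(8.802 + 14.09) = 10.6 V.

V ≈ 10.6 V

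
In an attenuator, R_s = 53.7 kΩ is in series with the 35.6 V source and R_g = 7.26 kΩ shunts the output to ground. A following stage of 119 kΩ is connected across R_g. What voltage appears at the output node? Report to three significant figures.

V_out ≈ 4.02 V

The load sits in parallel with R_g: R_g‖R_L = (7.26 × 119) / (7.26 + 119) = 6.843 kΩ.
V_out = 35.6 × 6.843 / (53.7 + 6.843) = 35.6 × 6.843/60.54 = 4.02 V.
(Unloaded it would have been 4.24 V.)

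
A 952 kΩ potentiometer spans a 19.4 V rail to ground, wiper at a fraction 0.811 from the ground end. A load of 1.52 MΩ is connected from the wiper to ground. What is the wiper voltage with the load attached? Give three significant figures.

The wiper splits the pot into (1−α)R = 179.9 kΩ above and αR = 772.1 kΩ below.
Lower section ‖ load = 512.0 kΩ.
V_wiper = 19.4 × 512.0/(179.9 + 512.0) = 14.4 V.

V ≈ 14.4 V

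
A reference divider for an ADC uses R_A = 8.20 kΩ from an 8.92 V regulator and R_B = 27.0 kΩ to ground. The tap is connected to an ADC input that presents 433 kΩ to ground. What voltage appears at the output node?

The load sits in parallel with R_B: R_B‖R_L = (27.0 × 433) / (27.0 + 433) = 25.42 kΩ.
V_out = 8.92 × 25.42 / (8.20 + 25.42) = 8.92 × 25.42/33.62 = 6.74 V.
(Unloaded it would have been 6.84 V.)

V_out ≈ 6.74 V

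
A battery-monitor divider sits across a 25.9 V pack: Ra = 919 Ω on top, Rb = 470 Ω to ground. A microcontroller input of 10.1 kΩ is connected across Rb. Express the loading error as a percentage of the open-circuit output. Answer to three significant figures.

2.99 %

The divider's output (Thévenin) resistance is Ra‖Rb = 311.0 Ω.
Fractional drop under load = R_th/(R_th + R_L) = 311.0 / (311.0 + 10100) = 0.02987.
So the output falls by 2.99 %.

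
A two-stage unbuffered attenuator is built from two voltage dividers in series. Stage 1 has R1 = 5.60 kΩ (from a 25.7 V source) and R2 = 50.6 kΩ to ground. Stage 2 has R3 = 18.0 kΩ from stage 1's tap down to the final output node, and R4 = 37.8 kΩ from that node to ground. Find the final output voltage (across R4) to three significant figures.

V_out ≈ 14.4 V

Stage 2 presents R3+R4 = 55.80 kΩ as a load on stage 1's tap.
Stage 1's lower leg becomes R2‖(R3+R4) = 26.54 kΩ, so V_mid = 25.7 × 26.54/32.14 = 21.22 V.
Stage 2 is itself unloaded: V_out = V_mid × R4/(R3+R4) = 21.22 × 37.8/55.80 = 14.4 V.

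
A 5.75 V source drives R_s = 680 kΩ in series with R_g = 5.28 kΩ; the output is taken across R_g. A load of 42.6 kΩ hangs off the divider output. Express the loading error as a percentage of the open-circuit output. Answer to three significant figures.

The divider's output (Thévenin) resistance is R_s‖R_g = 5.239 kΩ.
Fractional drop under load = R_th/(R_th + R_L) = 5.239 / (5.239 + 42.6) = 0.1095.
So the output falls by 11.0 %.

11.0 %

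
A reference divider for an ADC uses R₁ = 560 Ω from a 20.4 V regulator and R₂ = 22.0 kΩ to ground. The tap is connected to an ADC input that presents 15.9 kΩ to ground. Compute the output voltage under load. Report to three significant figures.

The load sits in parallel with R₂: R₂‖R_L = (22000 × 15900) / (22000 + 15900) = 9230 Ω.
V_out = 20.4 × 9230 / (560 + 9230) = 20.4 × 9230/9790 = 19.2 V.

V_out ≈ 19.2 V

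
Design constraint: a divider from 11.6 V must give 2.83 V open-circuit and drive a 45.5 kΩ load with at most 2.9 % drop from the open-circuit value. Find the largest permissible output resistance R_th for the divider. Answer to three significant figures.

Loading drop = R_th/(R_th + R_L) ≤ 0.0290, so R_th ≤ R_L · ε/(1−ε) = 45.5 kΩ × 0.0290/0.9710 = 1.36 kΩ.

R_th ≤ 1.36 kΩ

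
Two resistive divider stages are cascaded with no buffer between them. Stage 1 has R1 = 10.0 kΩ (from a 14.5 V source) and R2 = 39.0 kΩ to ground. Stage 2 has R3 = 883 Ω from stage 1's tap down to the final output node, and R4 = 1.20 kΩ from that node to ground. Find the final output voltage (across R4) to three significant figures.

V_out ≈ 1.38 V

Stage 2 presents R3+R4 = 2083 Ω as a load on stage 1's tap.
Stage 1's lower leg becomes R2‖(R3+R4) = 1977 Ω, so V_mid = 14.5 × 1977/11980 = 2.394 V.
Stage 2 is itself unloaded: V_out = V_mid × R4/(R3+R4) = 2.394 × 1200/2083 = 1.38 V.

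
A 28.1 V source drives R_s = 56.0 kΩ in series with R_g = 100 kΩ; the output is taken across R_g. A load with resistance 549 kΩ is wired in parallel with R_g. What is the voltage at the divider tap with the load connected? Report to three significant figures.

The load sits in parallel with R_g: R_g‖R_L = (100 × 549) / (100 + 549) = 84.59 kΩ.
V_out = 28.1 × 84.59 / (56.0 + 84.59) = 28.1 × 84.59/140.6 = 16.9 V.

V_out ≈ 16.9 V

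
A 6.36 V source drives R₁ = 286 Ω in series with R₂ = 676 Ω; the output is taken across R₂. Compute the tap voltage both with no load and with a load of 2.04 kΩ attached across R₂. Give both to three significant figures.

Unloaded: 4.47 V; loaded: 4.07 V

Open-circuit: V = 6.36 × 676/(286 + 676) = 4.47 V.
With the load, R₂ becomes R₂‖R_L = 507.7 Ω, so V = 6.36 × 507.7/793.7 = 4.07 V.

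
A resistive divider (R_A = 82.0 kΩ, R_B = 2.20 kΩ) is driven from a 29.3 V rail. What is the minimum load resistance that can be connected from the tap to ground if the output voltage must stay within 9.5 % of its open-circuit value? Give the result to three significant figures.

Output resistance R_th = R_A‖R_B = (82.0 × 2.20)/84.20 = 2.143 kΩ.
The fractional drop is R_th/(R_th + R_L); requiring this ≤ 0.0950 gives R_L ≥ R_th(1/0.0950 − 1) = 2.143 × 9.526 = 20.4 kΩ.

R_L(min) ≈ 20.4 kΩ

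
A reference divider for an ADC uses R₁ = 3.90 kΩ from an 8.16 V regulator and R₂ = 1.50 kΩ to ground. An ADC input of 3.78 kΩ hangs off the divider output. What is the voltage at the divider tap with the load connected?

V_out ≈ 1.76 V

The load sits in parallel with R₂: R₂‖R_L = (1.50 × 3.78) / (1.50 + 3.78) = 1.074 kΩ.
V_out = 8.16 × 1.074 / (3.90 + 1.074) = 8.16 × 1.074/4.974 = 1.76 V.
(Unloaded it would have been 2.27 V.)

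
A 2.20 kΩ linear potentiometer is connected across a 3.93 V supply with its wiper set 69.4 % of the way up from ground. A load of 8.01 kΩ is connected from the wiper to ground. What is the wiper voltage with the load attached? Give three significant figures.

The wiper splits the pot into (1−α)R = 673.2 Ω above and αR = 1527 Ω below.
Lower section ‖ load = 1282 Ω.
V_wiper = 3.93 × 1282/(673.2 + 1282) = 2.58 V.

V ≈ 2.58 V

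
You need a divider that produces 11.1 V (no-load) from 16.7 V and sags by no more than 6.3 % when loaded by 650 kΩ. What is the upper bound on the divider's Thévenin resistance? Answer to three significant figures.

Loading drop = R_th/(R_th + R_L) ≤ 0.0630, so R_th ≤ R_L · ε/(1−ε) = 650 kΩ × 0.0630/0.9370 = 43.7 kΩ.
(Any R1, R2 with R2/(R1+R2) = 0.665 and R1‖R2 ≤ 43.7 kΩ will meet the spec.)

R_th ≤ 43.7 kΩ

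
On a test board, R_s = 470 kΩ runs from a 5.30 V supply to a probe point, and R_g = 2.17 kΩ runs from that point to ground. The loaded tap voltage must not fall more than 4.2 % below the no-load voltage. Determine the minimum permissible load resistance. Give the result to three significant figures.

Output resistance R_th = R_s‖R_g = (470 × 2.17)/472.2 = 2.160 kΩ.
The fractional drop is R_th/(R_th + R_L); requiring this ≤ 0.0420 gives R_L ≥ R_th(1/0.0420 − 1) = 2.160 × 22.81 = 49.3 kΩ.

R_L(min) ≈ 49.3 kΩ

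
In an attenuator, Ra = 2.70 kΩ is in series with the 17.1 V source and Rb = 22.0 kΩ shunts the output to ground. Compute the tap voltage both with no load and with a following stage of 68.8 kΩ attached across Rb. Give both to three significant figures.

Unloaded: 15.2 V; loaded: 14.7 V

Open-circuit: V = 17.1 × 22.0/(2.70 + 22.0) = 15.2 V.
With the load, Rb becomes Rb‖R_L = 16.67 kΩ, so V = 17.1 × 16.67/19.37 = 14.7 V.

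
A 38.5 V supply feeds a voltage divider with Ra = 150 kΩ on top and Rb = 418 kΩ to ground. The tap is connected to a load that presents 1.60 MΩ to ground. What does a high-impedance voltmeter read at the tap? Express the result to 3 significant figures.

V_out ≈ 26.5 V

The load sits in parallel with Rb: Rb‖R_L = (418 × 1600) / (418 + 1600) = 331.4 kΩ.
V_out = 38.5 × 331.4 / (150 + 331.4) = 38.5 × 331.4/481.4 = 26.5 V.
(Unloaded it would have been 28.3 V.)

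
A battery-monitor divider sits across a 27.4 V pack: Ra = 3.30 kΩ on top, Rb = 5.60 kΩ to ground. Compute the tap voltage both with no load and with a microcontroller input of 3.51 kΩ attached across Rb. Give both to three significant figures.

Unloaded: 17.2 V; loaded: 10.8 V

Open-circuit: V = 27.4 × 5.60/(3.30 + 5.60) = 17.2 V.
With the load, Rb becomes Rb‖R_L = 2.158 kΩ, so V = 27.4 × 2.158/5.458 = 10.8 V.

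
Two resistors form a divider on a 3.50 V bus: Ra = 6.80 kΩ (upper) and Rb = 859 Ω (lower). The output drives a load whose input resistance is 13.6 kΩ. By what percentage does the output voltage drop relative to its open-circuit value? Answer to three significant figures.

5.31 %

The divider's output (Thévenin) resistance is Ra‖Rb = 762.7 Ω.
Fractional drop under load = R_th/(R_th + R_L) = 762.7 / (762.7 + 13600) = 0.05310.
So the output falls by 5.31 %.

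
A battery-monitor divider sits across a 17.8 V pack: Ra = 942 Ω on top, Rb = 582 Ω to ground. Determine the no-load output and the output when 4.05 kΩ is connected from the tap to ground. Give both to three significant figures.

Unloaded: 6.80 V; loaded: 6.24 V

Open-circuit: V = 17.8 × 582/(942 + 582) = 6.80 V.
With the load, Rb becomes Rb‖R_L = 508.9 Ω, so V = 17.8 × 508.9/1451 = 6.24 V.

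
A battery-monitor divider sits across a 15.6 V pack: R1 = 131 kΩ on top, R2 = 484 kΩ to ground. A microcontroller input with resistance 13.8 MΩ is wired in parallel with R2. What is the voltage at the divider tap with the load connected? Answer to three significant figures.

V_out ≈ 12.2 V

The load sits in parallel with R2: R2‖R_L = (484 × 13800) / (484 + 13800) = 467.6 kΩ.
V_out = 15.6 × 467.6 / (131 + 467.6) = 15.6 × 467.6/598.6 = 12.2 V.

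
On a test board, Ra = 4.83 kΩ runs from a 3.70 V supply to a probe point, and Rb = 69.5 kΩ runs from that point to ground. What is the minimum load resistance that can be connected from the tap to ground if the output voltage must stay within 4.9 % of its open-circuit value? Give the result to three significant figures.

Output resistance R_th = Ra‖Rb = (4.83 × 69.5)/74.33 = 4.516 kΩ.
The fractional drop is R_th/(R_th + R_L); requiring this ≤ 0.0490 gives R_L ≥ R_th(1/0.0490 − 1) = 4.516 × 19.41 = 87.7 kΩ.

R_L(min) ≈ 87.7 kΩ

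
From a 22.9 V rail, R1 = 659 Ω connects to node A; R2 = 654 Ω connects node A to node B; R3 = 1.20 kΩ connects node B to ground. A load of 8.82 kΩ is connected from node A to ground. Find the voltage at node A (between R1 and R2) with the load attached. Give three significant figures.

Below node A the series string R2+R3 = 1854 Ω sits in parallel with the 8820 Ω load: 1532 Ω.
V_A = 22.9 × 1532/(659 + 1532) = 16.0 V.

V ≈ 16.0 V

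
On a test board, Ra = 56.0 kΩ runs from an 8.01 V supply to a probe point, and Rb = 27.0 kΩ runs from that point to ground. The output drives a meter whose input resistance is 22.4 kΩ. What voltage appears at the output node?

The load sits in parallel with Rb: Rb‖R_L = (27.0 × 22.4) / (27.0 + 22.4) = 12.24 kΩ.
V_out = 8.01 × 12.24 / (56.0 + 12.24) = 8.01 × 12.24/68.24 = 1.44 V.

V_out ≈ 1.44 V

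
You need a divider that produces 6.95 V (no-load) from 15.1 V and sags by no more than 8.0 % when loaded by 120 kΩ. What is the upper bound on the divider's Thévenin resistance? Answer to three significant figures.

R_th ≤ 10.4 kΩ

Loading drop = R_th/(R_th + R_L) ≤ 0.0800, so R_th ≤ R_L · ε/(1−ε) = 120 kΩ × 0.0800/0.9200 = 10.4 kΩ.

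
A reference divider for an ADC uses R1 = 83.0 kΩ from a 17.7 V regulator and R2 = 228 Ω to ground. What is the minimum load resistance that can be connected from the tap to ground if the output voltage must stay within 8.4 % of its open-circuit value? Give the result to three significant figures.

Output resistance R_th = R1‖R2 = (83000 × 228)/83230 = 227.4 Ω.
The fractional drop is R_th/(R_th + R_L); requiring this ≤ 0.0840 gives R_L ≥ R_th(1/0.0840 − 1) = 227.4 × 10.90 = 2.48 kΩ.

R_L(min) ≈ 2.48 kΩ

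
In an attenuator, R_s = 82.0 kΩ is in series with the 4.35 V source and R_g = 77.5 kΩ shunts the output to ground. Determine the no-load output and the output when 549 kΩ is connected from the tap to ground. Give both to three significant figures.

Open-circuit: V = 4.35 × 77.5/(82.0 + 77.5) = 2.11 V.
With the load, R_g becomes R_g‖R_L = 67.91 kΩ, so V = 4.35 × 67.91/149.9 = 1.97 V.

Unloaded: 2.11 V; loaded: 1.97 V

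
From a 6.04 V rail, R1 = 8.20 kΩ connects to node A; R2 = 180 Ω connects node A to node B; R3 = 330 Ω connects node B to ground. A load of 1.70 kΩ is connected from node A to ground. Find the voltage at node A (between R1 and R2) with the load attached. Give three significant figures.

V ≈ 0.276 V

Below node A the series string R2+R3 = 510.0 Ω sits in parallel with the 1700 Ω load: 392.3 Ω.
V_A = 6.04 × 392.3/(8200 + 392.3) = 0.276 V.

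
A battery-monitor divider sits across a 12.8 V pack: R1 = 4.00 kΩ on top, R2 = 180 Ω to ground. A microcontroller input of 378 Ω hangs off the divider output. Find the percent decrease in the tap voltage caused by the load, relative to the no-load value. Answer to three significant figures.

The divider's output (Thévenin) resistance is R1‖R2 = 172.2 Ω.
Fractional drop under load = R_th/(R_th + R_L) = 172.2 / (172.2 + 378) = 0.3130.
So the output falls by 31.3 %.

31.3 %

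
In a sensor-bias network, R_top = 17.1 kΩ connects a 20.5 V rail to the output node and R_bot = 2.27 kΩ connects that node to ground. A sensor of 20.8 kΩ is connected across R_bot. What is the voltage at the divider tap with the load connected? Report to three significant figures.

V_out ≈ 2.19 V

The load sits in parallel with R_bot: R_bot‖R_L = (2.27 × 20.8) / (2.27 + 20.8) = 2.047 kΩ.
V_out = 20.5 × 2.047 / (17.1 + 2.047) = 20.5 × 2.047/19.15 = 2.19 V.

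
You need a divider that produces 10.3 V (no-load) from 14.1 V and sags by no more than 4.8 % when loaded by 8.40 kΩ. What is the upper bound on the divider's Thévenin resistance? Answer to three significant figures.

Loading drop = R_th/(R_th + R_L) ≤ 0.0480, so R_th ≤ R_L · ε/(1−ε) = 8.40 kΩ × 0.0480/0.9520 = 424 Ω.

R_th ≤ 424 Ω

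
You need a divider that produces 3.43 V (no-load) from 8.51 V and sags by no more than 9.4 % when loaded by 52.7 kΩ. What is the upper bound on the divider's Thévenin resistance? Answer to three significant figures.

R_th ≤ 5.47 kΩ

Loading drop = R_th/(R_th + R_L) ≤ 0.0940, so R_th ≤ R_L · ε/(1−ε) = 52.7 kΩ × 0.0940/0.9060 = 5.47 kΩ.
(Any R1, R2 with R2/(R1+R2) = 0.403 and R1‖R2 ≤ 5.47 kΩ will meet the spec.)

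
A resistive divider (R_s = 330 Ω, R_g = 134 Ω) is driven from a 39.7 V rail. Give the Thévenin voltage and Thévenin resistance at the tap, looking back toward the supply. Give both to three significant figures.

V_th is the open-circuit tap voltage: 39.7 × 134/(330 + 134) = 11.5 V.
With the supply zeroed, R_s and R_g appear in parallel from the tap: R_th = R_s‖R_g = (330 × 134)/464.0 = 95.3 Ω.

V_th = 11.5 V, R_th = 95.3 Ω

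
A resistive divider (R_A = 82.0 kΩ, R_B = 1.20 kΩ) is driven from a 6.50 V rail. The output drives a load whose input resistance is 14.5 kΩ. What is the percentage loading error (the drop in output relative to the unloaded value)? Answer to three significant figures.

7.54 %

The divider's output (Thévenin) resistance is R_A‖R_B = 1.183 kΩ.
Fractional drop under load = R_th/(R_th + R_L) = 1.183 / (1.183 + 14.5) = 0.07541.
So the output falls by 7.54 %.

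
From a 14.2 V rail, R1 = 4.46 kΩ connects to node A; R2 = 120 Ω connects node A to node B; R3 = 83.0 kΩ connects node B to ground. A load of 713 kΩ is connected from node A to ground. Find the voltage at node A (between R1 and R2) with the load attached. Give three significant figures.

V ≈ 13.4 V

Below node A the series string R2+R3 = 83120 Ω sits in parallel with the 713000 Ω load: 74440 Ω.
V_A = 14.2 × 74440/(4460 + 74440) = 13.4 V.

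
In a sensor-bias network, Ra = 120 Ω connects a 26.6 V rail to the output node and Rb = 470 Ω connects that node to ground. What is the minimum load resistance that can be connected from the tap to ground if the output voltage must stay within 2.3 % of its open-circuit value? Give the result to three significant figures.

Output resistance R_th = Ra‖Rb = (120 × 470)/590.0 = 95.59 Ω.
The fractional drop is R_th/(R_th + R_L); requiring this ≤ 0.0230 gives R_L ≥ R_th(1/0.0230 − 1) = 95.59 × 42.48 = 4.06 kΩ.

R_L(min) ≈ 4.06 kΩ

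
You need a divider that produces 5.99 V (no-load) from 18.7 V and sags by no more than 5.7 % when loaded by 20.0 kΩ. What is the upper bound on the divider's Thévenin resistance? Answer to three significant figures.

R_th ≤ 1.21 kΩ

Loading drop = R_th/(R_th + R_L) ≤ 0.0570, so R_th ≤ R_L · ε/(1−ε) = 20.0 kΩ × 0.0570/0.9430 = 1.21 kΩ.
(Any R1, R2 with R2/(R1+R2) = 0.320 and R1‖R2 ≤ 1.21 kΩ will meet the spec.)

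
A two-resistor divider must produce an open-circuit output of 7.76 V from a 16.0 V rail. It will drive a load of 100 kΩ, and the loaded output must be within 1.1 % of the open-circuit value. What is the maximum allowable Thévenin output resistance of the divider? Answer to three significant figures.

R_th ≤ 1.11 kΩ

Loading drop = R_th/(R_th + R_L) ≤ 0.0110, so R_th ≤ R_L · ε/(1−ε) = 100 kΩ × 0.0110/0.9890 = 1.11 kΩ.
(Any R1, R2 with R2/(R1+R2) = 0.485 and R1‖R2 ≤ 1.11 kΩ will meet the spec.)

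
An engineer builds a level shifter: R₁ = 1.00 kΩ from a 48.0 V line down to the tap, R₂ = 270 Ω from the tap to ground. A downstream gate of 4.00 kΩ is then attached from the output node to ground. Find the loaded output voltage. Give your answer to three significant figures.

The load sits in parallel with R₂: R₂‖R_L = (270 × 4000) / (270 + 4000) = 252.9 Ω.
V_out = 48.0 × 252.9 / (1000 + 252.9) = 48.0 × 252.9/1253 = 9.69 V.

V_out ≈ 9.69 V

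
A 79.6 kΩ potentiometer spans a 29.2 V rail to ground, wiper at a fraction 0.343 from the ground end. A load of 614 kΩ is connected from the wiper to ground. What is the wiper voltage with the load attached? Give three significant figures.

The wiper splits the pot into (1−α)R = 52.30 kΩ above and αR = 27.30 kΩ below.
Lower section ‖ load = 26.14 kΩ.
V_wiper = 29.2 × 26.14/(52.30 + 26.14) = 9.73 V.

V ≈ 9.73 V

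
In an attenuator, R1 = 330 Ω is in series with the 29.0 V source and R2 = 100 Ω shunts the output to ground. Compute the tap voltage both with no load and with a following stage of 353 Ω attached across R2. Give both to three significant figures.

Open-circuit: V = 29.0 × 100/(330 + 100) = 6.74 V.
With the load, R2 becomes R2‖R_L = 77.92 Ω, so V = 29.0 × 77.92/407.9 = 5.54 V.

Unloaded: 6.74 V; loaded: 5.54 V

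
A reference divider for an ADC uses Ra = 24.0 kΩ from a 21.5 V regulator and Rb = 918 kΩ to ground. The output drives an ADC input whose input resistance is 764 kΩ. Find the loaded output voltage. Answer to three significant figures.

V_out ≈ 20.3 V

The load sits in parallel with Rb: Rb‖R_L = (918 × 764) / (918 + 764) = 417.0 kΩ.
V_out = 21.5 × 417.0 / (24.0 + 417.0) = 21.5 × 417.0/441.0 = 20.3 V.
(Unloaded it would have been 21.0 V.)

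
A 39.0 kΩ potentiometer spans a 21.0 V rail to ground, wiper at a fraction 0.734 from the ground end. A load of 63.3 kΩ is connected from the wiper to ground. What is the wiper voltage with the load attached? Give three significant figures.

V ≈ 13.8 V

The wiper splits the pot into (1−α)R = 10.37 kΩ above and αR = 28.63 kΩ below.
Lower section ‖ load = 19.71 kΩ.
V_wiper = 21.0 × 19.71/(10.37 + 19.71) = 13.8 V.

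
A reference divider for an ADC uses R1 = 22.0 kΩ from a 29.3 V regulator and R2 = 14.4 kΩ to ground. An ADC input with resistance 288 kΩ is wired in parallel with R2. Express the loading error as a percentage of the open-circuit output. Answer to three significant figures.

The divider's output (Thévenin) resistance is R1‖R2 = 8.703 kΩ.
Fractional drop under load = R_th/(R_th + R_L) = 8.703 / (8.703 + 288) = 0.02933.
So the output falls by 2.93 %.

2.93 %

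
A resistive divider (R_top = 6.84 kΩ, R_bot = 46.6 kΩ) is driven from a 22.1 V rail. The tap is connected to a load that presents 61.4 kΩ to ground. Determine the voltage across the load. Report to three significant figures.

V_out ≈ 17.6 V

The load sits in parallel with R_bot: R_bot‖R_L = (46.6 × 61.4) / (46.6 + 61.4) = 26.49 kΩ.
V_out = 22.1 × 26.49 / (6.84 + 26.49) = 22.1 × 26.49/33.33 = 17.6 V.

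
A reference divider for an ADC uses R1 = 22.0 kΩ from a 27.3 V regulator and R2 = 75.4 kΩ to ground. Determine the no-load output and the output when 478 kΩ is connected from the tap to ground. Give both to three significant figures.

Open-circuit: V = 27.3 × 75.4/(22.0 + 75.4) = 21.1 V.
With the load, R2 becomes R2‖R_L = 65.13 kΩ, so V = 27.3 × 65.13/87.13 = 20.4 V.

Unloaded: 21.1 V; loaded: 20.4 V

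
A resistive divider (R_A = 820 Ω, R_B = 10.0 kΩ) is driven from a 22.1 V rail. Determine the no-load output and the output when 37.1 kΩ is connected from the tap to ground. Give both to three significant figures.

Open-circuit: V = 22.1 × 10000/(820 + 10000) = 20.4 V.
With the load, R_B becomes R_B‖R_L = 7877 Ω, so V = 22.1 × 7877/8697 = 20.0 V.

Unloaded: 20.4 V; loaded: 20.0 V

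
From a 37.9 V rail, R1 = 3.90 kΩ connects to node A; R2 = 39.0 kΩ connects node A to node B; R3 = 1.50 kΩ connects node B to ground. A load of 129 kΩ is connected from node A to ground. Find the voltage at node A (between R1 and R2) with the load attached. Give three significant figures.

V ≈ 33.6 V

Below node A the series string R2+R3 = 40.50 kΩ sits in parallel with the 129 kΩ load: 30.82 kΩ.
V_A = 37.9 × 30.82/(3.90 + 30.82) = 33.6 V.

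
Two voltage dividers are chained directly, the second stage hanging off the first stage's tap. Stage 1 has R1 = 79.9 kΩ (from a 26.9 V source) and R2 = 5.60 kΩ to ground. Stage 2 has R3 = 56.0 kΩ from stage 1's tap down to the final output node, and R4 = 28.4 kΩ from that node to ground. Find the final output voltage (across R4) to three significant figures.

V_out ≈ 0.558 V

Stage 2 presents R3+R4 = 84.40 kΩ as a load on stage 1's tap.
Stage 1's lower leg becomes R2‖(R3+R4) = 5.252 kΩ, so V_mid = 26.9 × 5.252/85.15 = 1.659 V.
Stage 2 is itself unloaded: V_out = V_mid × R4/(R3+R4) = 1.659 × 28.4/84.40 = 0.558 V.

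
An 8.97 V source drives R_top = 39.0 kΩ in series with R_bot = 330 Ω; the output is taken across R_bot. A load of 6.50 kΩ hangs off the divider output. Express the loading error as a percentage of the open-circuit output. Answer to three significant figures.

4.79 %

The divider's output (Thévenin) resistance is R_top‖R_bot = 327.2 Ω.
Fractional drop under load = R_th/(R_th + R_L) = 327.2 / (327.2 + 6500) = 0.04793.
So the output falls by 4.79 %.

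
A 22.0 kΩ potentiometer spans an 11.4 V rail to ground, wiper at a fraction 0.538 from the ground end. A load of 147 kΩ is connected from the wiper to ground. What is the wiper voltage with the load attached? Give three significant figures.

The wiper splits the pot into (1−α)R = 10.16 kΩ above and αR = 11.84 kΩ below.
Lower section ‖ load = 10.95 kΩ.
V_wiper = 11.4 × 10.95/(10.16 + 10.95) = 5.91 V.

V ≈ 5.91 V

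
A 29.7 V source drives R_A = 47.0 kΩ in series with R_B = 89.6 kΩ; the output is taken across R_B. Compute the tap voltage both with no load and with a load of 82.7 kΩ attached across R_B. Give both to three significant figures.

Open-circuit: V = 29.7 × 89.6/(47.0 + 89.6) = 19.5 V.
With the load, R_B becomes R_B‖R_L = 43.01 kΩ, so V = 29.7 × 43.01/90.01 = 14.2 V.

Unloaded: 19.5 V; loaded: 14.2 V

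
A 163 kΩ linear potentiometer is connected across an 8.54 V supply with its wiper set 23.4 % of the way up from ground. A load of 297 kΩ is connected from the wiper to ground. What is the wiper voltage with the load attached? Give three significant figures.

V ≈ 1.82 V

The wiper splits the pot into (1−α)R = 124.9 kΩ above and αR = 38.14 kΩ below.
Lower section ‖ load = 33.80 kΩ.
V_wiper = 8.54 × 33.80/(124.9 + 33.80) = 1.82 V.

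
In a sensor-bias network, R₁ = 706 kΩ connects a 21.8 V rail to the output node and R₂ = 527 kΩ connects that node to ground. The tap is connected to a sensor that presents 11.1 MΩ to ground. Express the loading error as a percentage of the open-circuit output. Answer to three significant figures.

2.65 %

The divider's output (Thévenin) resistance is R₁‖R₂ = 301.8 kΩ.
Fractional drop under load = R_th/(R_th + R_L) = 301.8 / (301.8 + 11100) = 0.02647.
So the output falls by 2.65 %.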